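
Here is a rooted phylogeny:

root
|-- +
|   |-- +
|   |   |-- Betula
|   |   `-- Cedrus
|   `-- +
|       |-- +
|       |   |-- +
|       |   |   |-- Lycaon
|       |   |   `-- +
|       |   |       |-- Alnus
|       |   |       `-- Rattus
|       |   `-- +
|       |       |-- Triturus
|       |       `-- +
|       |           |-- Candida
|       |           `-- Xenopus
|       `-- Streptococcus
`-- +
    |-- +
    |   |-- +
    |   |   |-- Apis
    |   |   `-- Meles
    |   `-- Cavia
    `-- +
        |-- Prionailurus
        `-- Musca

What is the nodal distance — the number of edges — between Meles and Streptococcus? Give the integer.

7

The MRCA of Meles and Streptococcus is the root of the tree.
From Meles up to that node: 4 branches. From Streptococcus up to the same node: 3 branches. Total: 4 + 3 = 7.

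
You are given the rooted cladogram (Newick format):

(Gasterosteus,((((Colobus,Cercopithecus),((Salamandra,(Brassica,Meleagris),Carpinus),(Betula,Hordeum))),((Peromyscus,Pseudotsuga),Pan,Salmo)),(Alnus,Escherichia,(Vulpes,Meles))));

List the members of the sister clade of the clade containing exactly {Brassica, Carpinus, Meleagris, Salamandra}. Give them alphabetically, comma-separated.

Betula, Hordeum

The clade containing exactly {Brassica, Carpinus, Meleagris, Salamandra} attaches to the tree at the node subtending ((Salamandra,(Brassica,Meleagris),Carpinus),(Betula,Hordeum)).
The other lineage descending from that same node — the sister group — is (Betula,Hordeum); its 2 tips in alphabetical order are the answer.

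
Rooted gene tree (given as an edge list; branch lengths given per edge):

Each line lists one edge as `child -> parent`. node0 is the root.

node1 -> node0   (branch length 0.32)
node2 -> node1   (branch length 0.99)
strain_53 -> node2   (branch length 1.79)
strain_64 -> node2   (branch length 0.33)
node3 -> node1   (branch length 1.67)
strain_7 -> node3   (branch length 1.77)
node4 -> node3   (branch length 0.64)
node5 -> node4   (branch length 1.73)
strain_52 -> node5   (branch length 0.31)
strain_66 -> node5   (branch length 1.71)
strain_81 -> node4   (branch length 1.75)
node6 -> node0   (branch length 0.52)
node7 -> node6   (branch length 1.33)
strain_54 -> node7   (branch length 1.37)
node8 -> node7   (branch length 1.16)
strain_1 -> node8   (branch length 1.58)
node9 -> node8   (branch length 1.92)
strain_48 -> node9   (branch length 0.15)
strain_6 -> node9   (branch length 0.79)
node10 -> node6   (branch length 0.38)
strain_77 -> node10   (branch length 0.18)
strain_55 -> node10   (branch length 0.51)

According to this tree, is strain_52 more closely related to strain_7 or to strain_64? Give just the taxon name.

strain_7

The MRCA of strain_52 and strain_7 subtends (strain_7,((strain_52,strain_66),strain_81)) (4 taxa).
The MRCA of strain_52 and strain_64 subtends ((strain_53,strain_64),(strain_7,((strain_52,strain_66),strain_81))) (6 taxa).
The first is nested inside the second, so strain_52 shares a more recent common ancestor with strain_7.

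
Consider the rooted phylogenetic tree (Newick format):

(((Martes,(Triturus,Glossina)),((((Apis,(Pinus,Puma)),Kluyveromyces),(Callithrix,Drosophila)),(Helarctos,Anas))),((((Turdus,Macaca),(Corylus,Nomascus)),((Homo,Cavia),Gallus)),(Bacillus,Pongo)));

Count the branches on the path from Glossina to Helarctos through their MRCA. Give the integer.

The MRCA of Glossina and Helarctos is the node subtending ((Martes,(Triturus,Glossina)),((((Apis,(Pinus,Puma)),Kluyveromyces),(Callithrix,Drosophila)),(Helarctos,Anas))).
From Glossina up to that node: 3 branches. From Helarctos up to the same node: 3 branches. Total: 3 + 3 = 6.

6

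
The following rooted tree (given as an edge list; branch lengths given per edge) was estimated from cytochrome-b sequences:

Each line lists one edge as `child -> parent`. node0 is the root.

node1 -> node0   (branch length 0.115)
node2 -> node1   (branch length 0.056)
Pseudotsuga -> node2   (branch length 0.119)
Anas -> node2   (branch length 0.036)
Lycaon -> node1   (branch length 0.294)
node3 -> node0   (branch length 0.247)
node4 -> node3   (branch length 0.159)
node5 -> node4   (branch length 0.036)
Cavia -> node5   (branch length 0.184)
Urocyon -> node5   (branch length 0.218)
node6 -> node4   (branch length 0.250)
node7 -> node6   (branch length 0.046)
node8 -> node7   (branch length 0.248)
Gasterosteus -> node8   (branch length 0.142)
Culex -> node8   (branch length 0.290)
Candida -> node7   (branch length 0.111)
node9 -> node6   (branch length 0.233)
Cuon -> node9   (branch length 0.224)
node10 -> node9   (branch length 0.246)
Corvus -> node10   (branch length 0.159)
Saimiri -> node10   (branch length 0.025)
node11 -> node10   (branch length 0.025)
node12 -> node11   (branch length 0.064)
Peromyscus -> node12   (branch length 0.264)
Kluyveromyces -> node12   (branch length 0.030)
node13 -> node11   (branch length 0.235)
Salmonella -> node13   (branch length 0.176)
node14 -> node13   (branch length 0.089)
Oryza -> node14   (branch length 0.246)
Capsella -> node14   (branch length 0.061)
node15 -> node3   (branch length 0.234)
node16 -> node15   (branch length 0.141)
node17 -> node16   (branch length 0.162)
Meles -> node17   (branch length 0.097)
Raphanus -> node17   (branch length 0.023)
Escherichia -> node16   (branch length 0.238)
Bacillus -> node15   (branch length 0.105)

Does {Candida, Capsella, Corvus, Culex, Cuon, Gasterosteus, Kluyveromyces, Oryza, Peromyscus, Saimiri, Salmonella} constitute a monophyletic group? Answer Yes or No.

Yes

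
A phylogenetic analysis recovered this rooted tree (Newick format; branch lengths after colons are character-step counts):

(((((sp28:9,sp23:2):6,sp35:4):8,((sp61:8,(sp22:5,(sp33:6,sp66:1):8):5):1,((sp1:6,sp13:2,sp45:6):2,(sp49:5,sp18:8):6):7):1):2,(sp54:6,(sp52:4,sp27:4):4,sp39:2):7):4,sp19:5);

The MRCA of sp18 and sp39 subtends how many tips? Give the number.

The MRCA of sp18 and sp39 is the node subtending ((((sp28,sp23),sp35),((sp61,(sp22,(sp33,sp66))),((sp1,sp13,sp45),(sp49,sp18)))),(sp54,(sp52,sp27),sp39)).
That clade contains 16 terminal taxa: sp1, sp13, sp18, sp22, sp23, sp27, sp28, sp33, sp35, sp39, sp45, sp49, sp52, sp54, sp61, sp66.

16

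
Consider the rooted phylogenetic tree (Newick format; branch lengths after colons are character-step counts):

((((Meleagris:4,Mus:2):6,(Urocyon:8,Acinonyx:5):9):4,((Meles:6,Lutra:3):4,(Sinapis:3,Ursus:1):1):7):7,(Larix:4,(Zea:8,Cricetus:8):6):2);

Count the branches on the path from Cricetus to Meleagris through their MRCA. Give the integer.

7

The MRCA of Cricetus and Meleagris is the root of the tree.
From Cricetus up to that node: 3 branches. From Meleagris up to the same node: 4 branches. Total: 3 + 4 = 7.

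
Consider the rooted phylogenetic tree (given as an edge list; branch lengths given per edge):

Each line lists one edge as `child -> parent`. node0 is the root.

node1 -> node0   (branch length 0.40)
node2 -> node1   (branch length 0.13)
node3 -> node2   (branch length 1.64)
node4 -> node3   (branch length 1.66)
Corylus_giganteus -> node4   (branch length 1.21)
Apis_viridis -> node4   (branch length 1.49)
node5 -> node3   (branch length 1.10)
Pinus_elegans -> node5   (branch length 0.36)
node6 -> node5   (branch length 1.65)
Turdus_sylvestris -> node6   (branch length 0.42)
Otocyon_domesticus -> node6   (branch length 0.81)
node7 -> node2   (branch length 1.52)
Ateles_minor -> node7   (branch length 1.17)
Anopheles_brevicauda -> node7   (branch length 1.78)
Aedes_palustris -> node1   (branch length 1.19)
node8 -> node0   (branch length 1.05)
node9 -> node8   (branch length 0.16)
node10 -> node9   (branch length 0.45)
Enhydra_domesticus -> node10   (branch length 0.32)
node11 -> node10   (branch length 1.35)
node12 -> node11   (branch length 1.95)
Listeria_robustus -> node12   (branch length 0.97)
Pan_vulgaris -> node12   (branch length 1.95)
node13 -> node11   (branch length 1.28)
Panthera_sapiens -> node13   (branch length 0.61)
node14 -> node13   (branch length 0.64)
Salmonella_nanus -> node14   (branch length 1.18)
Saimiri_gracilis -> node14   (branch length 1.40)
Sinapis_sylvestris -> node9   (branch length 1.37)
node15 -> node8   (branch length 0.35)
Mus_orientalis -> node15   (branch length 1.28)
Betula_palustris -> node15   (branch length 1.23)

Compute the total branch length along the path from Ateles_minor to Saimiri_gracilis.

9.55

The path runs Ateles_minor → … → MRCA → … → Saimiri_gracilis; the MRCA is the root of the tree.
Branch lengths along that path: 1.17 + 1.52 + 0.13 + 0.40 + 1.05 + 0.16 + 0.45 + 1.35 + 1.28 + 0.64 + 1.40 = 9.55.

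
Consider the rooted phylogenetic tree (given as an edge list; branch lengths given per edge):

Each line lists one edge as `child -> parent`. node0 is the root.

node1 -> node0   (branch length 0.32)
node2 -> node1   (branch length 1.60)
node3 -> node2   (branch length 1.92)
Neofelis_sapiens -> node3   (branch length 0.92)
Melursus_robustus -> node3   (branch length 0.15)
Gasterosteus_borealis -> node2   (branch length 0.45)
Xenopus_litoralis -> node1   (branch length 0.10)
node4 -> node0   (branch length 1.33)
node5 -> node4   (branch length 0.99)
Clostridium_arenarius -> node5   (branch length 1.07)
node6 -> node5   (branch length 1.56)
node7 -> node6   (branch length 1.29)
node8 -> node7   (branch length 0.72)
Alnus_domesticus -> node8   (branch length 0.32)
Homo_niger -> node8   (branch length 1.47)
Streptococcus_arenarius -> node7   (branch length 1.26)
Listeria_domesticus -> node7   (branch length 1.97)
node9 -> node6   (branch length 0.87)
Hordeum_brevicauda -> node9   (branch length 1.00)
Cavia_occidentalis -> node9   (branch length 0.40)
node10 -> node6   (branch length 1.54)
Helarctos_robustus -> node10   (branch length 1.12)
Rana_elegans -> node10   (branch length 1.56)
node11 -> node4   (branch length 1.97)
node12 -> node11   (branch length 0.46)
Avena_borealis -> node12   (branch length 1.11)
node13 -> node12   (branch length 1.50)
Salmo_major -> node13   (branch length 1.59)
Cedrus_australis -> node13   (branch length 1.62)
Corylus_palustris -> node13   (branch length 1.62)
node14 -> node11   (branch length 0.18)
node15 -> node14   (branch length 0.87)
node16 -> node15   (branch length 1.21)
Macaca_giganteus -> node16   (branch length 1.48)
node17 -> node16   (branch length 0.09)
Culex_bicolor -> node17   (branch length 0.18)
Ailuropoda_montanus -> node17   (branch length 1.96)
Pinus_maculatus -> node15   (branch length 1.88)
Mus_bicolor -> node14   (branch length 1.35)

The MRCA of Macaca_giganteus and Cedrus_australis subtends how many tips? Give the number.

The MRCA of Macaca_giganteus and Cedrus_australis is the node subtending ((Avena_borealis,(Salmo_major,Cedrus_australis,Corylus_palustris)),(((Macaca_giganteus,(Culex_bicolor,Ailuropoda_montanus)),Pinus_maculatus),Mus_bicolor)).
That clade contains 9 terminal taxa: Ailuropoda_montanus, Avena_borealis, Cedrus_australis, Corylus_palustris, Culex_bicolor, Macaca_giganteus, Mus_bicolor, Pinus_maculatus, Salmo_major.

9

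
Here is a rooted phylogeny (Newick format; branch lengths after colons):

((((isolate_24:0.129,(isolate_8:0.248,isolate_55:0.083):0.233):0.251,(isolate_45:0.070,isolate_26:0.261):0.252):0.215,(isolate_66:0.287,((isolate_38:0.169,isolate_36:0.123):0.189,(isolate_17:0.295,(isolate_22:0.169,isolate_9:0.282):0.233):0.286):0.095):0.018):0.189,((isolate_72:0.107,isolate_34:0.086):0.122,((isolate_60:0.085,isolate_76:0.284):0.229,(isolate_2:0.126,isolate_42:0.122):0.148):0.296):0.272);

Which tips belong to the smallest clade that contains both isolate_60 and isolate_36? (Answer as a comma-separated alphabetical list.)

Tracing isolate_60: it sits inside (isolate_60,isolate_76).
Tracing isolate_36: it sits inside (isolate_38,isolate_36).
The smallest clade enclosing both is the whole tree (their MRCA is the root), so the answer is all 17 tips in alphabetical order.

isolate_17, isolate_2, isolate_22, isolate_24, isolate_26, isolate_34, isolate_36, isolate_38, isolate_42, isolate_45, isolate_55, isolate_60, isolate_66, isolate_72, isolate_76, isolate_8, isolate_9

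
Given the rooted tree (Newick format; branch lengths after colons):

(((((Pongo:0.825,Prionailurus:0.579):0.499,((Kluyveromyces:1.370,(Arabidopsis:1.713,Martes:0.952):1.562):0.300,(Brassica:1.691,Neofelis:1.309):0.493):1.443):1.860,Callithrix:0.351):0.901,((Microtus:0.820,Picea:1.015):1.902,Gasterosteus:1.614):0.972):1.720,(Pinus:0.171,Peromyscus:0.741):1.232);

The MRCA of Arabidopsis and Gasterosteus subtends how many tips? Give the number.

11

The MRCA of Arabidopsis and Gasterosteus is the node subtending ((((Pongo,Prionailurus),((Kluyveromyces,(Arabidopsis,Martes)),(Brassica,Neofelis))),Callithrix),((Microtus,Picea),Gasterosteus)).
That clade contains 11 terminal taxa: Arabidopsis, Brassica, Callithrix, Gasterosteus, Kluyveromyces, Martes, Microtus, Neofelis, Picea, Pongo, Prionailurus.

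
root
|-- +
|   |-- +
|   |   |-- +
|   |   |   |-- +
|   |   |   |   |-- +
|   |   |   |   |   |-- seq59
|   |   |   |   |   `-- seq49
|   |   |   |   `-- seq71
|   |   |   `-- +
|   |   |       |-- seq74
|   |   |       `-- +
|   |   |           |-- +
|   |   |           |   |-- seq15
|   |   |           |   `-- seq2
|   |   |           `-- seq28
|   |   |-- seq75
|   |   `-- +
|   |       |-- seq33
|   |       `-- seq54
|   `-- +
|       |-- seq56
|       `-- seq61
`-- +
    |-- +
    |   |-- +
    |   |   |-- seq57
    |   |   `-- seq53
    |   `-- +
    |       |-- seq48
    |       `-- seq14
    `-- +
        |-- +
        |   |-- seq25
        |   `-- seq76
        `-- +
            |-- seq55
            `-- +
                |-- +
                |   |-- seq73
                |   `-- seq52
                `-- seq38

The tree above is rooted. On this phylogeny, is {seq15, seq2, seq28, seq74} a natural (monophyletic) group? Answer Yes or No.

Yes

The most recent common ancestor of these taxa subtends (seq74,((seq15,seq2),seq28)).
That clade has exactly 4 tips — every listed taxon and nothing else — so the group is monophyletic.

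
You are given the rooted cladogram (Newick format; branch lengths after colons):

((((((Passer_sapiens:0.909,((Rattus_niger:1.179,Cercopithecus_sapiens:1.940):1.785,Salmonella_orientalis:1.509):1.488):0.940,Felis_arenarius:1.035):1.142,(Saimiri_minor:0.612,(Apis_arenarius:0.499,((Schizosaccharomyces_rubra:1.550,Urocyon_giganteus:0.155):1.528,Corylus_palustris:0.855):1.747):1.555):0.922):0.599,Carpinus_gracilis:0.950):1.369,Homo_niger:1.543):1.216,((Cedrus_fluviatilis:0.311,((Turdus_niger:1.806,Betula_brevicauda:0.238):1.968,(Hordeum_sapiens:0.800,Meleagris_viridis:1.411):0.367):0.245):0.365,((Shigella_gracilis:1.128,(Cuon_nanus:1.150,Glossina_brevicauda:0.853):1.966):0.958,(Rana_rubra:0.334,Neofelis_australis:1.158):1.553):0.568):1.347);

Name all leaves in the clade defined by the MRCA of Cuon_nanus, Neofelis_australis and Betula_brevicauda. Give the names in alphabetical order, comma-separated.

Betula_brevicauda, Cedrus_fluviatilis, Cuon_nanus, Glossina_brevicauda, Hordeum_sapiens, Meleagris_viridis, Neofelis_australis, Rana_rubra, Shigella_gracilis, Turdus_niger

Tracing Cuon_nanus: it sits inside (Cuon_nanus,Glossina_brevicauda).
Tracing Neofelis_australis: it sits inside (Rana_rubra,Neofelis_australis).
Tracing Betula_brevicauda: it sits inside (Turdus_niger,Betula_brevicauda).
The smallest clade enclosing all 3 is ((Cedrus_fluviatilis,((Turdus_niger,Betula_brevicauda),(Hordeum_sapiens,Meleagris_viridis))),((Shigella_gracilis,(Cuon_nanus,Glossina_brevicauda)),(Rana_rubra,Neofelis_australis))); the answer is its 10 terminal taxa in alphabetical order.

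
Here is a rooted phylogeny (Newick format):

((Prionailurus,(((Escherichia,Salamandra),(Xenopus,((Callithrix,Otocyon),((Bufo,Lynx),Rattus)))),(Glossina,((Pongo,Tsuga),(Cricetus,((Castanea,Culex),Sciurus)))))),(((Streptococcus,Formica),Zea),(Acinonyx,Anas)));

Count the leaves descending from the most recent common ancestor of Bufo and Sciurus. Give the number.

15

The MRCA of Bufo and Sciurus is the node subtending (((Escherichia,Salamandra),(Xenopus,((Callithrix,Otocyon),((Bufo,Lynx),Rattus)))),(Glossina,((Pongo,Tsuga),(Cricetus,((Castanea,Culex),Sciurus))))).
That clade contains 15 terminal taxa: Bufo, Callithrix, Castanea, Cricetus, Culex, Escherichia, Glossina, Lynx, Otocyon, Pongo, Rattus, Salamandra, Sciurus, Tsuga, Xenopus.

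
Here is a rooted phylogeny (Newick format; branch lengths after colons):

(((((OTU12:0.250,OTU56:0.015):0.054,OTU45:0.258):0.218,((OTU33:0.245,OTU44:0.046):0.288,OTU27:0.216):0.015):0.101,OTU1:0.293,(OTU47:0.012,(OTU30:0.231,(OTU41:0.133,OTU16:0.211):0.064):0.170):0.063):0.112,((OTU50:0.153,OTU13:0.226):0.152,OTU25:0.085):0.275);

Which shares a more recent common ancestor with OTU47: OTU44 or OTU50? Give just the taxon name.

The MRCA of OTU47 and OTU44 subtends ((((OTU12,OTU56),OTU45),((OTU33,OTU44),OTU27)),OTU1,(OTU47,(OTU30,(OTU41,OTU16)))) (11 taxa).
The MRCA of OTU47 and OTU50 is the root, subtending the entire tree (14 taxa).
The first is nested inside the second, so OTU47 shares a more recent common ancestor with OTU44.

OTU44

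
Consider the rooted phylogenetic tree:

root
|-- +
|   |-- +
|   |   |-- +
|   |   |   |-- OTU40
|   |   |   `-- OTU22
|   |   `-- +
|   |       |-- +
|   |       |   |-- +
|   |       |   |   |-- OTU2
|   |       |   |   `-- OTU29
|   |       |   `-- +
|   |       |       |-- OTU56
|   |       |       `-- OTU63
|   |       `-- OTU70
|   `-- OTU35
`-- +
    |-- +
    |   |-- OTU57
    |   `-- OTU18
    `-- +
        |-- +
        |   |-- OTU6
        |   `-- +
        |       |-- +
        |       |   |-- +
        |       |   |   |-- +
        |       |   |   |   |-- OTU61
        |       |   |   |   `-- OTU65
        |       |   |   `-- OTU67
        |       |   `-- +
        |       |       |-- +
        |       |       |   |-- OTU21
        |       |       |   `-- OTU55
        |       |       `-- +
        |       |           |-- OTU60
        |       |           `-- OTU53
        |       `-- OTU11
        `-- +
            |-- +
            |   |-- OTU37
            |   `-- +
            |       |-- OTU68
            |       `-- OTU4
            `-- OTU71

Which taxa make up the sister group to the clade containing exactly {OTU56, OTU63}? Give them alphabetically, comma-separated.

OTU2, OTU29

The clade containing exactly {OTU56, OTU63} attaches to the tree at the node subtending ((OTU2,OTU29),(OTU56,OTU63)).
The other lineage descending from that same node — the sister group — is (OTU2,OTU29); its 2 tips in alphabetical order are the answer.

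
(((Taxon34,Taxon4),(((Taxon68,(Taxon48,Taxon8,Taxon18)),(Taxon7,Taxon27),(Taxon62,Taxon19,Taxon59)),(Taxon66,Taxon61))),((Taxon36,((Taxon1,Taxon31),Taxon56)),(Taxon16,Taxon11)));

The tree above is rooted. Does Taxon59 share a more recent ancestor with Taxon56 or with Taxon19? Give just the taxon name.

The MRCA of Taxon59 and Taxon19 subtends (Taxon62,Taxon19,Taxon59) (3 taxa).
The MRCA of Taxon59 and Taxon56 is the root, subtending the entire tree (19 taxa).
The first is nested inside the second, so Taxon59 shares a more recent common ancestor with Taxon19.

Taxon19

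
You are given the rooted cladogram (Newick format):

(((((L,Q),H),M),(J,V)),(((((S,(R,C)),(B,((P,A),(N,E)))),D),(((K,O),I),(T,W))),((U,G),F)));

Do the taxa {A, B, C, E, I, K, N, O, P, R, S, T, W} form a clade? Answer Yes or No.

No

The MRCA of the listed taxa subtends ((((S,(R,C)),(B,((P,A),(N,E)))),D),(((K,O),I),(T,W))).
That clade also contains D, which is not in the proposed group, so the group is not monophyletic.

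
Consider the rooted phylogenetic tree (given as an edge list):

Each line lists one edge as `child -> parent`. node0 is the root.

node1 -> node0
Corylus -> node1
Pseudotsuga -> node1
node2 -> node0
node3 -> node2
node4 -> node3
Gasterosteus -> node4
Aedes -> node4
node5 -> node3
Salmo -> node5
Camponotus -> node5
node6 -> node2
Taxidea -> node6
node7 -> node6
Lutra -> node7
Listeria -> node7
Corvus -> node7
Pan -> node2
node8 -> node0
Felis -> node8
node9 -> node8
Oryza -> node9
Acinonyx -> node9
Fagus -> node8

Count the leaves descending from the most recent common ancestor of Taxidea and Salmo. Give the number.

The MRCA of Taxidea and Salmo is the node subtending (((Gasterosteus,Aedes),(Salmo,Camponotus)),(Taxidea,(Lutra,Listeria,Corvus)),Pan).
That clade contains 9 terminal taxa: Aedes, Camponotus, Corvus, Gasterosteus, Listeria, Lutra, Pan, Salmo, Taxidea.

9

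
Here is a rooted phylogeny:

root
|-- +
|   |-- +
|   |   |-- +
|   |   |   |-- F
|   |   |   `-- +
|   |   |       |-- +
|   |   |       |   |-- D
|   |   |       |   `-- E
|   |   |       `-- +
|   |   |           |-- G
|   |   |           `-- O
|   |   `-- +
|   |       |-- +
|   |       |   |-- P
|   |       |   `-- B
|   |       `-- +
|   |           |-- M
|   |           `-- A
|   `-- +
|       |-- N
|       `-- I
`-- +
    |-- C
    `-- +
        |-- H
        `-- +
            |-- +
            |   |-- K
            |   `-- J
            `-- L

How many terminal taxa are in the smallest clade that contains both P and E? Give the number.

9

The MRCA of P and E is the node subtending ((F,((D,E),(G,O))),((P,B),(M,A))).
That clade contains 9 terminal taxa: A, B, D, E, F, G, M, O, P.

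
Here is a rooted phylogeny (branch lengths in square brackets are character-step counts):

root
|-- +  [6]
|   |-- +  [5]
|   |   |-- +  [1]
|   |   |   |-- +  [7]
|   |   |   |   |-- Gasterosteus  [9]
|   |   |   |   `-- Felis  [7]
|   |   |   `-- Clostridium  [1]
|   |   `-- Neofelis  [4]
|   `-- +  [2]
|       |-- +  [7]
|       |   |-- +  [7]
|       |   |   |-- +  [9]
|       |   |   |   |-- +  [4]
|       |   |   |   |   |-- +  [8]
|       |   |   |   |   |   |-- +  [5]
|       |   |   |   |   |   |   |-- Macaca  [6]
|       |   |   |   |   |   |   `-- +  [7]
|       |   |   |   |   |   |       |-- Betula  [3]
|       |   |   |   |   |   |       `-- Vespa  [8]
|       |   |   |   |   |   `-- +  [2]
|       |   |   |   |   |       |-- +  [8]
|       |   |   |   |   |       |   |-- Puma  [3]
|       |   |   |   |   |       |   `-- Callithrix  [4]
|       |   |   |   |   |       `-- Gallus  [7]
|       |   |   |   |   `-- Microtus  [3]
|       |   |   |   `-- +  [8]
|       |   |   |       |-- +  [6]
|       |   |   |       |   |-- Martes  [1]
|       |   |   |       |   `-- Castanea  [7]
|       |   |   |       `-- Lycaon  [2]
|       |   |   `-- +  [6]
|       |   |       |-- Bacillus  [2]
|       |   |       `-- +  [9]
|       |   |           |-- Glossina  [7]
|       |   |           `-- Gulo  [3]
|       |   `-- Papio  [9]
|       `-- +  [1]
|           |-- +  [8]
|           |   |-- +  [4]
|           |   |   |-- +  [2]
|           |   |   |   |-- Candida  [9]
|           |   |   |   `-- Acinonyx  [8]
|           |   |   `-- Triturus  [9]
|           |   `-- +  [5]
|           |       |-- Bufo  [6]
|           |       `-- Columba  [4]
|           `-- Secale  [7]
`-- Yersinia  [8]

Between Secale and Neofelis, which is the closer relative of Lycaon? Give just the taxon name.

The MRCA of Lycaon and Secale subtends (((((((Macaca,(Betula,Vespa)),((Puma,Callithrix),Gallus)),Microtus),((Martes,Castanea),Lycaon)),(Bacillus,(Glossina,Gulo))),Papio),((((Candida,Acinonyx),Triturus),(Bufo,Columba)),Secale)) (20 taxa).
The MRCA of Lycaon and Neofelis subtends ((((Gasterosteus,Felis),Clostridium),Neofelis),(((((((Macaca,(Betula,Vespa)),((Puma,Callithrix),Gallus)),Microtus),((Martes,Castanea),Lycaon)),(Bacillus,(Glossina,Gulo))),Papio),((((Candida,Acinonyx),Triturus),(Bufo,Columba)),Secale))) (24 taxa).
The first is nested inside the second, so Lycaon shares a more recent common ancestor with Secale.

Secale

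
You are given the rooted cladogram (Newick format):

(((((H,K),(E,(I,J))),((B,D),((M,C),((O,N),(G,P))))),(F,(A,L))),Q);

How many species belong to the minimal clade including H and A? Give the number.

16

The MRCA of H and A is the node subtending ((((H,K),(E,(I,J))),((B,D),((M,C),((O,N),(G,P))))),(F,(A,L))).
That clade contains 16 terminal taxa: A, B, C, D, E, F, G, H, I, J, K, L, M, N, O, P.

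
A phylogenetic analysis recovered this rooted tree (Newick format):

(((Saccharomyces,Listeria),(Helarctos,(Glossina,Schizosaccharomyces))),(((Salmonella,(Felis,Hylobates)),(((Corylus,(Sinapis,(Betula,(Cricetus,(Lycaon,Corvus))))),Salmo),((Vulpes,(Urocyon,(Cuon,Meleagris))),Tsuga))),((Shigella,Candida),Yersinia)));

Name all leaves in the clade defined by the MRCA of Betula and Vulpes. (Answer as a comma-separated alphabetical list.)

Betula, Corvus, Corylus, Cricetus, Cuon, Lycaon, Meleagris, Salmo, Sinapis, Tsuga, Urocyon, Vulpes

Tracing Betula: it sits inside (Betula,(Cricetus,(Lycaon,Corvus))).
Tracing Vulpes: it sits inside (Vulpes,(Urocyon,(Cuon,Meleagris))).
The smallest clade enclosing both is (((Corylus,(Sinapis,(Betula,(Cricetus,(Lycaon,Corvus))))),Salmo),((Vulpes,(Urocyon,(Cuon,Meleagris))),Tsuga)); the answer is its 12 terminal taxa in alphabetical order.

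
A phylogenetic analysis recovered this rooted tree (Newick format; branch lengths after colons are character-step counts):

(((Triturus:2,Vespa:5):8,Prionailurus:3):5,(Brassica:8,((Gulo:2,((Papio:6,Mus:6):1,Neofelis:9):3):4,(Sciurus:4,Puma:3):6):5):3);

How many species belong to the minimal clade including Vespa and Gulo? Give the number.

The MRCA of Vespa and Gulo is the root, so the clade is the entire tree.
That clade contains 10 terminal taxa: Brassica, Gulo, Mus, Neofelis, Papio, Prionailurus, Puma, Sciurus, Triturus, Vespa.

10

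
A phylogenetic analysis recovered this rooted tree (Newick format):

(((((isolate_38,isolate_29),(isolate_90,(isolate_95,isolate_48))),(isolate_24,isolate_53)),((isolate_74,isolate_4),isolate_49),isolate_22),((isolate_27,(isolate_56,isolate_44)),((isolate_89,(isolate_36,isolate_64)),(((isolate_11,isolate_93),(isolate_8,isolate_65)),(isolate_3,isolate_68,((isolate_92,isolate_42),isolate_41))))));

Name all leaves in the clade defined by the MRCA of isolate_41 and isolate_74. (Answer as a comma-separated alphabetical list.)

isolate_11, isolate_22, isolate_24, isolate_27, isolate_29, isolate_3, isolate_36, isolate_38, isolate_4, isolate_41, isolate_42, isolate_44, isolate_48, isolate_49, isolate_53, isolate_56, isolate_64, isolate_65, isolate_68, isolate_74, isolate_8, isolate_89, isolate_90, isolate_92, isolate_93, isolate_95

Tracing isolate_41: it sits inside ((isolate_92,isolate_42),isolate_41).
Tracing isolate_74: it sits inside (isolate_74,isolate_4).
The smallest clade enclosing both is the whole tree (their MRCA is the root), so the answer is all 26 tips in alphabetical order.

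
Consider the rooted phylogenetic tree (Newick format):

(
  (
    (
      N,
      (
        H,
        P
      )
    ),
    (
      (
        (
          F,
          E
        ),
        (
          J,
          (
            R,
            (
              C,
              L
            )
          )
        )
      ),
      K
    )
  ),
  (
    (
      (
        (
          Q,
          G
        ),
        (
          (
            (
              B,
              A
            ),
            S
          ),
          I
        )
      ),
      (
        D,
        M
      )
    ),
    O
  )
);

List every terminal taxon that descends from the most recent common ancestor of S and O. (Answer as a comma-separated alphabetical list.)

Tracing S: it sits inside ((B,A),S).
Tracing O: it sits inside ((((Q,G),(((B,A),S),I)),(D,M)),O).
The smallest clade enclosing both is ((((Q,G),(((B,A),S),I)),(D,M)),O); the answer is its 9 terminal taxa in alphabetical order.

A, B, D, G, I, M, O, Q, S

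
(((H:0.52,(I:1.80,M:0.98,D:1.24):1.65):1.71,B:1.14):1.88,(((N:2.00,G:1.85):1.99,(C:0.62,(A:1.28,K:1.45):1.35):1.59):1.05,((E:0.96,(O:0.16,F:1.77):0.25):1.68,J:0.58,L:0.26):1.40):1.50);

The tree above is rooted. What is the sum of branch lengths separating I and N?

13.58

The path runs I → … → MRCA → … → N; the MRCA is the root of the tree.
Branch lengths along that path: 1.80 + 1.65 + 1.71 + 1.88 + 1.50 + 1.05 + 1.99 + 2.00 = 13.58.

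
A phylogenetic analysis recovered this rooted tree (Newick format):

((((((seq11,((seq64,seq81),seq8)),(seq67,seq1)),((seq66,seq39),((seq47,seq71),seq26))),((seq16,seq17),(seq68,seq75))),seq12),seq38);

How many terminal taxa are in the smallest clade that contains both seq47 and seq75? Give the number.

15

The MRCA of seq47 and seq75 is the node subtending ((((seq11,((seq64,seq81),seq8)),(seq67,seq1)),((seq66,seq39),((seq47,seq71),seq26))),((seq16,seq17),(seq68,seq75))).
That clade contains 15 terminal taxa: seq1, seq11, seq16, seq17, seq26, seq39, seq47, seq64, seq66, seq67, seq68, seq71, seq75, seq8, seq81.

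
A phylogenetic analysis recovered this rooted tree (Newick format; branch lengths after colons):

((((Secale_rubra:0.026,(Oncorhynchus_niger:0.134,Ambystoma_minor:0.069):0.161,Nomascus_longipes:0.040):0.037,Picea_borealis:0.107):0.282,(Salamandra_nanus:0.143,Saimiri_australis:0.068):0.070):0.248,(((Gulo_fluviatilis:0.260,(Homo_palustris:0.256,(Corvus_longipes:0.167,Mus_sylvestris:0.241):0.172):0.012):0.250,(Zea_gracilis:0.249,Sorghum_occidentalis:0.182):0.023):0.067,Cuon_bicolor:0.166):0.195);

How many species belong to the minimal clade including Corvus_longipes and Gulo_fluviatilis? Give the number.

The MRCA of Corvus_longipes and Gulo_fluviatilis is the node subtending (Gulo_fluviatilis,(Homo_palustris,(Corvus_longipes,Mus_sylvestris))).
That clade contains 4 terminal taxa: Corvus_longipes, Gulo_fluviatilis, Homo_palustris, Mus_sylvestris.

4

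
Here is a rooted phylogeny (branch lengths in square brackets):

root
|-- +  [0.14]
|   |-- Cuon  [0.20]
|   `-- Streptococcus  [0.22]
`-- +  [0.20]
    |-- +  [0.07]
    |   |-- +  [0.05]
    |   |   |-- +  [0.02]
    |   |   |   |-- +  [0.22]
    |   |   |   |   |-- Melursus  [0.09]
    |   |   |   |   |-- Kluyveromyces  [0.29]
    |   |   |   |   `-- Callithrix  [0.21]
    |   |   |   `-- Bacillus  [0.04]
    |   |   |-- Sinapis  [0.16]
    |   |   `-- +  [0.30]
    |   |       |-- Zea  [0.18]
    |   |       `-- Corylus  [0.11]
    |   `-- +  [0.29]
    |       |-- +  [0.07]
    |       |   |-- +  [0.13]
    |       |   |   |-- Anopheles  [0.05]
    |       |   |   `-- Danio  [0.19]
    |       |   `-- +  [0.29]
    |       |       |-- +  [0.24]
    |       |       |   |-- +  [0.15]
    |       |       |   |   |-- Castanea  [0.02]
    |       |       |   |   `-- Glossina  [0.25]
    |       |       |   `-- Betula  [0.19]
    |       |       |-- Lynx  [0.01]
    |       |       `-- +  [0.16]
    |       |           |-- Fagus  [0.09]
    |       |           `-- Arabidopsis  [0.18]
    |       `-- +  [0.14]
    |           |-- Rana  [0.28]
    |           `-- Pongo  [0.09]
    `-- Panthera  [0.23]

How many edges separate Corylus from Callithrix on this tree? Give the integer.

5

The MRCA of Corylus and Callithrix is the node subtending (((Melursus,Kluyveromyces,Callithrix),Bacillus),Sinapis,(Zea,Corylus)).
From Corylus up to that node: 2 branches. From Callithrix up to the same node: 3 branches. Total: 2 + 3 = 5.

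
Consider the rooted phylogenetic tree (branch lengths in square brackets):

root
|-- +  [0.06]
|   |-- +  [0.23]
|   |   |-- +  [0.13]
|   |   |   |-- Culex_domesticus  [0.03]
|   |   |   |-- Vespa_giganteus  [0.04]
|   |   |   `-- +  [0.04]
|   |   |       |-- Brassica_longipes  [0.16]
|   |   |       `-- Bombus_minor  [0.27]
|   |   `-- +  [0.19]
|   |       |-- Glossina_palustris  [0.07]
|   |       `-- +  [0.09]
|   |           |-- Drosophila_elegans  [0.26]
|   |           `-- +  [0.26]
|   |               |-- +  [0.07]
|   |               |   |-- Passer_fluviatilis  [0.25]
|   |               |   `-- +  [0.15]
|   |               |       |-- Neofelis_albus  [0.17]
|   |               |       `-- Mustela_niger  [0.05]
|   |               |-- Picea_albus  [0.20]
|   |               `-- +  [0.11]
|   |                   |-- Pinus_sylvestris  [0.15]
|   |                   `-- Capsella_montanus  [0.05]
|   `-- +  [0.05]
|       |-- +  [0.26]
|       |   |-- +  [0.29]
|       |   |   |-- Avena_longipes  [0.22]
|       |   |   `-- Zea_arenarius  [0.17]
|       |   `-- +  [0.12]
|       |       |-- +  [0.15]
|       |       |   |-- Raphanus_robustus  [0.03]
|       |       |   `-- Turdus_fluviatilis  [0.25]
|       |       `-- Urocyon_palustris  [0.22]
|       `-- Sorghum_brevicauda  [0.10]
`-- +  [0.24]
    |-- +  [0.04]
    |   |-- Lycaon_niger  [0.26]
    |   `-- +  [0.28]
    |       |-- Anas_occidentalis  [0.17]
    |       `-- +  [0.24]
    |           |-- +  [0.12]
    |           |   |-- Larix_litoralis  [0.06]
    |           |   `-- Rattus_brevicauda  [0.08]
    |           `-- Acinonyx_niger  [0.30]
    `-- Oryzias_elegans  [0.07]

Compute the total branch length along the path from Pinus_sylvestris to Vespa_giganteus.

0.97

The path runs Pinus_sylvestris → … → MRCA → … → Vespa_giganteus; the MRCA is the node subtending ((Culex_domesticus,Vespa_giganteus,(Brassica_longipes,Bombus_minor)),(Glossina_palustris,(Drosophila_elegans,((Passer_fluviatilis,(Neofelis_albus,Mustela_niger)),Picea_albus,(Pinus_sylvestris,Capsella_montanus))))).
Branch lengths along that path: 0.15 + 0.11 + 0.26 + 0.09 + 0.19 + 0.13 + 0.04 = 0.97.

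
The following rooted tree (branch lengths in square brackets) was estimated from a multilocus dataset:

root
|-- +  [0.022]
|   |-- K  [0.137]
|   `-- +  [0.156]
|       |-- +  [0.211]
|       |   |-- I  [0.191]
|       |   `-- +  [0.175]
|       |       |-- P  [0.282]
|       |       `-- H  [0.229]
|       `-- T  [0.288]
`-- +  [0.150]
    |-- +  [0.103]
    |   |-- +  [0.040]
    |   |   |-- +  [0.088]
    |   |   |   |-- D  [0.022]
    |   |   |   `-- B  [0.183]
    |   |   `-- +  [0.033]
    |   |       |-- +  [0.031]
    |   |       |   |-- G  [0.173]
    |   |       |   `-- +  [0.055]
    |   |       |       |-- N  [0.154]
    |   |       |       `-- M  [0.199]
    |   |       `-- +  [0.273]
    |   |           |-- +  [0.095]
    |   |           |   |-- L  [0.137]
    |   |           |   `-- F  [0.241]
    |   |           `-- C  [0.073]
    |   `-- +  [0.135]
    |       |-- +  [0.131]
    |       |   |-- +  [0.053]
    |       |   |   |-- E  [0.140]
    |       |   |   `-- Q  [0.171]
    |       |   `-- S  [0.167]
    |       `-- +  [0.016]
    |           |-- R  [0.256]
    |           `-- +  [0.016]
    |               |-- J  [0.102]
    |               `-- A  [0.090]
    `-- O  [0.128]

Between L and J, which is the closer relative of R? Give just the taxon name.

J

The MRCA of R and J subtends (R,(J,A)) (3 taxa).
The MRCA of R and L subtends (((D,B),((G,(N,M)),((L,F),C))),(((E,Q),S),(R,(J,A)))) (14 taxa).
The first is nested inside the second, so R shares a more recent common ancestor with J.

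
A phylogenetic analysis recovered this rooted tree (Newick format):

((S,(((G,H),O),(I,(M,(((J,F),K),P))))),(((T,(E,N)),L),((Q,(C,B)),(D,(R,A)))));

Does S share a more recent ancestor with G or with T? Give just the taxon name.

The MRCA of S and G subtends (S,(((G,H),O),(I,(M,(((J,F),K),P))))) (10 taxa).
The MRCA of S and T is the root, subtending the entire tree (20 taxa).
The first is nested inside the second, so S shares a more recent common ancestor with G.

G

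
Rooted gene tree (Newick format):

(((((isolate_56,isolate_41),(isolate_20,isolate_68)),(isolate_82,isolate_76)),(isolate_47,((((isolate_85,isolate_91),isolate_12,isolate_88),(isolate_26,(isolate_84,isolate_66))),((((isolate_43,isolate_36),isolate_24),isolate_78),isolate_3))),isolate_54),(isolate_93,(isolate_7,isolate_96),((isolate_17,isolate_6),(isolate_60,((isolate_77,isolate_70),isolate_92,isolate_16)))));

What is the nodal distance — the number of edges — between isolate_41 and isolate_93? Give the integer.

The MRCA of isolate_41 and isolate_93 is the root of the tree.
From isolate_41 up to that node: 5 branches. From isolate_93 up to the same node: 2 branches. Total: 5 + 2 = 7.

7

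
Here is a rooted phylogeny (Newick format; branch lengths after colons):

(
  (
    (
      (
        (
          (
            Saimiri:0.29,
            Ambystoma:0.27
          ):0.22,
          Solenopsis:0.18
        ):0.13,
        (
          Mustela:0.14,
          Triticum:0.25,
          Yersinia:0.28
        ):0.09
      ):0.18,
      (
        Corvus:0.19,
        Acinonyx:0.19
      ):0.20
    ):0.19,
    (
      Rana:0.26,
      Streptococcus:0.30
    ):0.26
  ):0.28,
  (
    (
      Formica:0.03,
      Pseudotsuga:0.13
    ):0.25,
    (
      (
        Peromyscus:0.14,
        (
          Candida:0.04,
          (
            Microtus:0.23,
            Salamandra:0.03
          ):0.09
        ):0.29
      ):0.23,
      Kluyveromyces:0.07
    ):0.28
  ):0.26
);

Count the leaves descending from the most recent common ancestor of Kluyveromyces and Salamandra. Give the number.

The MRCA of Kluyveromyces and Salamandra is the node subtending ((Peromyscus,(Candida,(Microtus,Salamandra))),Kluyveromyces).
That clade contains 5 terminal taxa: Candida, Kluyveromyces, Microtus, Peromyscus, Salamandra.

5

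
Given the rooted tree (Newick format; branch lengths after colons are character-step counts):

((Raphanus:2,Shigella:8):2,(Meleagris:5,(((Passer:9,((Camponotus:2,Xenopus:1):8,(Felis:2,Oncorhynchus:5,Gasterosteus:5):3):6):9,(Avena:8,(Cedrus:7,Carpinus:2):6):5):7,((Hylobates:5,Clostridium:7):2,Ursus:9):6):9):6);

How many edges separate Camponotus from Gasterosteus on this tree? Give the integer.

4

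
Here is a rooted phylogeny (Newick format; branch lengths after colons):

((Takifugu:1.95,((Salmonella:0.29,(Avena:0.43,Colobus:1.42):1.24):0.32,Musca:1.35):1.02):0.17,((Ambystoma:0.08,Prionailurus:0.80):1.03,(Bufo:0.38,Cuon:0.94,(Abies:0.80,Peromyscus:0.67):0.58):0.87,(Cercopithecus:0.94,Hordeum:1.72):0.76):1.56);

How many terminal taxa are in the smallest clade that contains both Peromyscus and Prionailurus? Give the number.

8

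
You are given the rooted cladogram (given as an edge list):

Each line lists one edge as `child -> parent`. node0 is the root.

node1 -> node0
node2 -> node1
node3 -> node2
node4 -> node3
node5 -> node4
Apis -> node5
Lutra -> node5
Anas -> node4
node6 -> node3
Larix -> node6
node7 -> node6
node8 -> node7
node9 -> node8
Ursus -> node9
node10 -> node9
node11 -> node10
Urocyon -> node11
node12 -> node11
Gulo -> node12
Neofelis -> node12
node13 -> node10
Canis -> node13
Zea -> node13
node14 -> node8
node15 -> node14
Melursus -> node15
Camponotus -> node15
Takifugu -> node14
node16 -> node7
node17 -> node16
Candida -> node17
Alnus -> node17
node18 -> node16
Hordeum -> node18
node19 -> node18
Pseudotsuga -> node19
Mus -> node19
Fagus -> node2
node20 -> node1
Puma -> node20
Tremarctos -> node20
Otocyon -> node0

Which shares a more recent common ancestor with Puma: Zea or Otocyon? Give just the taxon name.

Zea

The MRCA of Puma and Zea subtends (((((Apis,Lutra),Anas),(Larix,(((Ursus,((Urocyon,(Gulo,Neofelis)),(Canis,Zea))),((Melursus,Camponotus),Takifugu)),((Candida,Alnus),(Hordeum,(Pseudotsuga,Mus)))))),Fagus),(Puma,Tremarctos)) (21 taxa).
The MRCA of Puma and Otocyon is the root, subtending the entire tree (22 taxa).
The first is nested inside the second, so Puma shares a more recent common ancestor with Zea.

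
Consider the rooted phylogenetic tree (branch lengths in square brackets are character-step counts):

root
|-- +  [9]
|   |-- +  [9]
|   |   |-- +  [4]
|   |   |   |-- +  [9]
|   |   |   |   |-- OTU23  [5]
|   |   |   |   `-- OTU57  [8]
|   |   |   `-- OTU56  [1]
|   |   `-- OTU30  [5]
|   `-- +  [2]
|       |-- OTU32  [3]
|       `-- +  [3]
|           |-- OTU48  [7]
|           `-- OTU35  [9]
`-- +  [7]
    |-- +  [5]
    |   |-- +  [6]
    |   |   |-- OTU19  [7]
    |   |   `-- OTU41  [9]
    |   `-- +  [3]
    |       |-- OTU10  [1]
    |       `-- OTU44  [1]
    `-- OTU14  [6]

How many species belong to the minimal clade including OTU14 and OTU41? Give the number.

5

The MRCA of OTU14 and OTU41 is the node subtending (((OTU19,OTU41),(OTU10,OTU44)),OTU14).
That clade contains 5 terminal taxa: OTU10, OTU14, OTU19, OTU41, OTU44.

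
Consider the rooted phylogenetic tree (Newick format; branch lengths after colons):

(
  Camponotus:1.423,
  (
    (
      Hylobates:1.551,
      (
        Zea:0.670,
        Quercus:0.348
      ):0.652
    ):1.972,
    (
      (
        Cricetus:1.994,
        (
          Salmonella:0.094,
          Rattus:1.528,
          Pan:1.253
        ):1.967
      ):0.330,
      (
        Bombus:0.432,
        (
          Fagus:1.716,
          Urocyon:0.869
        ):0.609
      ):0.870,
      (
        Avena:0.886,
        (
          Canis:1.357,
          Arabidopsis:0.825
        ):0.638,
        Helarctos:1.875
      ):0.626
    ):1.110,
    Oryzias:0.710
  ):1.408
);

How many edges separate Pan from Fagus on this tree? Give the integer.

6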